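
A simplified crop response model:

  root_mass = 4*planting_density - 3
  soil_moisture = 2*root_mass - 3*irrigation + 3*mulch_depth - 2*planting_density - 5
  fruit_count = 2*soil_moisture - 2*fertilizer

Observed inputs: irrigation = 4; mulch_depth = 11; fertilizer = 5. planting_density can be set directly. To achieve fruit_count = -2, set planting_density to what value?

Substituting into the soil_moisture equation gives soil_moisture = 6*planting_density + 10.
This gives fruit_count = 12*planting_density + 10.
Solve 12*planting_density + 10 = -2: planting_density = (-2 - 10) / 12 = -1.

planting_density = -1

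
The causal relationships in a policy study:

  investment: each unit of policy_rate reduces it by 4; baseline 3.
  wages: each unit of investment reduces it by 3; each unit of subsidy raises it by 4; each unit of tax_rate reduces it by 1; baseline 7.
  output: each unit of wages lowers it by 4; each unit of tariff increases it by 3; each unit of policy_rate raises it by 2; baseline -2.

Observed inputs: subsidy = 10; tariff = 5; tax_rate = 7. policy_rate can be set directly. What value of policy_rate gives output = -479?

Substituting into the wages equation gives wages = 12*policy_rate + 31.
Substituting into the output equation gives output = -46*policy_rate - 111.
Solve -46*policy_rate - 111 = -479: policy_rate = (-479 + 111) / -46 = 8.

policy_rate = 8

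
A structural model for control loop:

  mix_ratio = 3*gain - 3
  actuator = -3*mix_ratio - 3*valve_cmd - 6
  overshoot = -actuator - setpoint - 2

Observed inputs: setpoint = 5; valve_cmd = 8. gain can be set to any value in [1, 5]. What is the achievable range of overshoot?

Substituting into the actuator equation gives actuator = -9*gain - 21.
overshoot becomes 9*gain + 14.
Linear in gain, so extremes are at the endpoints: gain = 1 gives overshoot = 23; gain = 5 gives overshoot = 59.

23 to 59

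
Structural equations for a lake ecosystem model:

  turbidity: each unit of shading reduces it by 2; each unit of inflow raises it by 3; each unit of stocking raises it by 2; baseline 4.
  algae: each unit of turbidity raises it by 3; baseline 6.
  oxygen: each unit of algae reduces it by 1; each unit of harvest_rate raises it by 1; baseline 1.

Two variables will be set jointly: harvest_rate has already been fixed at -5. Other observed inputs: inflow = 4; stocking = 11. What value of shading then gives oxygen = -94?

shading = 5

With harvest_rate held at -5:
Substituting into the turbidity equation gives turbidity = -2*shading + 38.
So algae = -6*shading + 120.
Substituting into the oxygen equation gives oxygen = 6*shading - 124.
Solve 6*shading - 124 = -94: shading = (-94 + 124) / 6 = 5.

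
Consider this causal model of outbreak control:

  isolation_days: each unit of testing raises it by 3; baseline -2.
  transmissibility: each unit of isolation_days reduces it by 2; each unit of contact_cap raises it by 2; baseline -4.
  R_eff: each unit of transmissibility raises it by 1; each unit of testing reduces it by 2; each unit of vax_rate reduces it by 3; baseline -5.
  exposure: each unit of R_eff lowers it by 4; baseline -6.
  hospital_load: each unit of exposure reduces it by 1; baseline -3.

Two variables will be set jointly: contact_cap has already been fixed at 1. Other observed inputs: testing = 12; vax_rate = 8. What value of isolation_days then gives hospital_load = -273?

With contact_cap held at 1:
Intervening on isolation_days fixes its value directly, overriding its dependence on testing.
Substituting into the transmissibility equation gives transmissibility = -2*isolation_days - 2.
So R_eff = -2*isolation_days - 55.
So exposure = 8*isolation_days + 214.
So hospital_load = -8*isolation_days - 217.
Solve -8*isolation_days - 217 = -273: isolation_days = (-273 + 217) / -8 = 7.

isolation_days = 7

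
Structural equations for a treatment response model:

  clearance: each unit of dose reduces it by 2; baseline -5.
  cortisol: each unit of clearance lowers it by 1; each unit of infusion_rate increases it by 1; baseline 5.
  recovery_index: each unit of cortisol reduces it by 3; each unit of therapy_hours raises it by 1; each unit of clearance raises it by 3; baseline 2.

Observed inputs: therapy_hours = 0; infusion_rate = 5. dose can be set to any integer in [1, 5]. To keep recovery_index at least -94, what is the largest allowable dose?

dose = 3

Substituting into the cortisol equation gives cortisol = 2*dose + 15.
Substituting into the recovery_index equation gives recovery_index = -12*dose - 58.
Require -12*dose - 58 ≥ -94, so dose ≤ 3.
The largest integer in [1, 5] satisfying this is 3.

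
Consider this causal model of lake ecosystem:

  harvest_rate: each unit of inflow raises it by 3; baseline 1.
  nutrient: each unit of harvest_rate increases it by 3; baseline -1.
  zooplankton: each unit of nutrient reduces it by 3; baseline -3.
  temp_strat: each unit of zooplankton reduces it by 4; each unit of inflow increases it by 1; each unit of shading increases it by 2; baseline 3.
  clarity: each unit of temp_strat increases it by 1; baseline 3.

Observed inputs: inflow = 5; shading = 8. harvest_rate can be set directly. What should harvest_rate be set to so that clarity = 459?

Intervening on harvest_rate fixes its value directly, overriding its dependence on inflow.
Substituting into the zooplankton equation gives zooplankton = -9*harvest_rate.
Substituting into the temp_strat equation gives temp_strat = 36*harvest_rate + 24.
Substituting into the clarity equation gives clarity = 36*harvest_rate + 27.
Solve 36*harvest_rate + 27 = 459: harvest_rate = (459 - 27) / 36 = 12.

harvest_rate = 12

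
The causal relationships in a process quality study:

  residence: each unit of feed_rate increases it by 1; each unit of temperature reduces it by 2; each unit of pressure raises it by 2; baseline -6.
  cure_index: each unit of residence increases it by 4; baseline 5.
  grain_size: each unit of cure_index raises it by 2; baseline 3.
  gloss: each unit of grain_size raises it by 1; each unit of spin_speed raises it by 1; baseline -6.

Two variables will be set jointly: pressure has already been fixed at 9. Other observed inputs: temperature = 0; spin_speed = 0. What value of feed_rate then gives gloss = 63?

feed_rate = -5

With pressure held at 9:
Substituting into the residence equation gives residence = feed_rate + 12.
cure_index becomes 4*feed_rate + 53.
Substituting into the grain_size equation gives grain_size = 8*feed_rate + 109.
Substituting into the gloss equation gives gloss = 8*feed_rate + 103.
Solve 8*feed_rate + 103 = 63: feed_rate = (63 - 103) / 8 = -5.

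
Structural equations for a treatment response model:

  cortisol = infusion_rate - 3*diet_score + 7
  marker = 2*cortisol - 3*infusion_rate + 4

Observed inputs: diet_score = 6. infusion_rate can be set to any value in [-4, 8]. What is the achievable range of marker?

Substituting into the cortisol equation gives cortisol = infusion_rate - 11.
Substituting into the marker equation gives marker = -infusion_rate - 18.
Linear in infusion_rate, so extremes are at the endpoints: infusion_rate = -4 gives marker = -14; infusion_rate = 8 gives marker = -26.

-26 to -14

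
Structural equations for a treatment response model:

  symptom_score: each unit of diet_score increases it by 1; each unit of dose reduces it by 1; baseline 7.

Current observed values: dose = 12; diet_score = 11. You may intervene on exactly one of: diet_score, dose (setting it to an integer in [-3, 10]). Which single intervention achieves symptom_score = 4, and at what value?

set diet_score = 9

Intervening on diet_score: with other inputs at their observed values, symptom_score = diet_score - 5. Solving for 4 gives diet_score = 9, within [-3, 10].
Intervening on dose: symptom_score = -dose + 18. Reaching 4 requires dose = 14, outside [-3, 10].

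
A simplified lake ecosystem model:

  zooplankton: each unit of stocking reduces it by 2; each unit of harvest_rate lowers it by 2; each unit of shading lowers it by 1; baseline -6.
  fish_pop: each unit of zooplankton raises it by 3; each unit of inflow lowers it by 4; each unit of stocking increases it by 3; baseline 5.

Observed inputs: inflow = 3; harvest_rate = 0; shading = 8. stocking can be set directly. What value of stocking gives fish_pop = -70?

stocking = 7

Substituting into the zooplankton equation gives zooplankton = -2*stocking - 14.
So fish_pop = -3*stocking - 49.
Solve -3*stocking - 49 = -70: stocking = (-70 + 49) / -3 = 7.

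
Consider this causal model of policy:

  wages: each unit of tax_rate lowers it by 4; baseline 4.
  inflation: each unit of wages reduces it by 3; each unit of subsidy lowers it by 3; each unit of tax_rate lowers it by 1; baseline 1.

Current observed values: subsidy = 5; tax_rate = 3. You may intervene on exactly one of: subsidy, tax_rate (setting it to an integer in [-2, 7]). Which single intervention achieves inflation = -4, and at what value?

set tax_rate = 2

Intervening on subsidy: inflation = -3*subsidy + 22. Reaching -4 requires subsidy = 26/3, not an integer.
Intervening on tax_rate: with other inputs at their observed values, inflation = 11*tax_rate - 26. Solving for -4 gives tax_rate = 2, within [-2, 7].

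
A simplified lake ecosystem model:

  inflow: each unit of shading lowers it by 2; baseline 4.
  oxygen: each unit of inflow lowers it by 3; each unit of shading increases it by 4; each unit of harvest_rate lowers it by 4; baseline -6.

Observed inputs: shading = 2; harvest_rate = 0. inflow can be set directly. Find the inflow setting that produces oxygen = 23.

inflow = -7

Intervening on inflow fixes its value directly, overriding its dependence on shading.
Substituting into the oxygen equation gives oxygen = -3*inflow + 2.
Solve -3*inflow + 2 = 23: inflow = (23 - 2) / -3 = -7.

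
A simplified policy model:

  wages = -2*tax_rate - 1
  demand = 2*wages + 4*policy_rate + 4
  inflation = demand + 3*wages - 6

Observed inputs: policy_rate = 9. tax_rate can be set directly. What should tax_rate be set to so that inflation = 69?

tax_rate = -4

Substituting into the demand equation gives demand = -4*tax_rate + 38.
inflation becomes -10*tax_rate + 29.
Solve -10*tax_rate + 29 = 69: tax_rate = (69 - 29) / -10 = -4.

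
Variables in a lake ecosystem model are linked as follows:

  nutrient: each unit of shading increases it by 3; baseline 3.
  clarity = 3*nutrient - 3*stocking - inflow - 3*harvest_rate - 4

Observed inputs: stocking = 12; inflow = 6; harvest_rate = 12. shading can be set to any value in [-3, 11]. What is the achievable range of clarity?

Substituting into the clarity equation gives clarity = 9*shading - 73.
Linear in shading, so extremes are at the endpoints: shading = -3 gives clarity = -100; shading = 11 gives clarity = 26.

-100 to 26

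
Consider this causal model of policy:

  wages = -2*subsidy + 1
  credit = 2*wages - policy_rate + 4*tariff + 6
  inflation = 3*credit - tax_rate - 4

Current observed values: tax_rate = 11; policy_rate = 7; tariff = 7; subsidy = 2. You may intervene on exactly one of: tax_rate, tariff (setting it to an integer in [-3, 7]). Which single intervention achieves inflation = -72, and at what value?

set tariff = -3

Intervening on tax_rate: inflation = -tax_rate + 59. Reaching -72 requires tax_rate = 131, outside [-3, 7].
Intervening on tariff: with other inputs at their observed values, inflation = 12*tariff - 36. Solving for -72 gives tariff = -3, within [-3, 7].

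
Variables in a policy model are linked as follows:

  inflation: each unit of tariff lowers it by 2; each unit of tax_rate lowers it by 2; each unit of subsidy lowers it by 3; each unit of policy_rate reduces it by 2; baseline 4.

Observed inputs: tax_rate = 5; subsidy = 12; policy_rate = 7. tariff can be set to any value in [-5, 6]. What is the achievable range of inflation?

-68 to -46

Substituting into the inflation equation gives inflation = -2*tariff - 56.
Linear in tariff, so extremes are at the endpoints: tariff = -5 gives inflation = -46; tariff = 6 gives inflation = -68.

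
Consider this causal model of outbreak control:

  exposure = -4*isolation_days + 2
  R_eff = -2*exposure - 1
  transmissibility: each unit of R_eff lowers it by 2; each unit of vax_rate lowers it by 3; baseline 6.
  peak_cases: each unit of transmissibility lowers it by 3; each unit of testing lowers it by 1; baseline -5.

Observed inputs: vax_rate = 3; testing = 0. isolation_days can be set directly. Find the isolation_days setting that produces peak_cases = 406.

Substituting into the R_eff equation gives R_eff = 8*isolation_days - 5.
Substituting into the transmissibility equation gives transmissibility = -16*isolation_days + 7.
Substituting into the peak_cases equation gives peak_cases = 48*isolation_days - 26.
Solve 48*isolation_days - 26 = 406: isolation_days = (406 + 26) / 48 = 9.

isolation_days = 9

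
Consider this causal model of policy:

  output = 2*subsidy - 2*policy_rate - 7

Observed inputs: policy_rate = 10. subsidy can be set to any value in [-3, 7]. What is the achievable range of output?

Substituting into the output equation gives output = 2*subsidy - 27.
Linear in subsidy, so extremes are at the endpoints: subsidy = -3 gives output = -33; subsidy = 7 gives output = -13.

-33 to -13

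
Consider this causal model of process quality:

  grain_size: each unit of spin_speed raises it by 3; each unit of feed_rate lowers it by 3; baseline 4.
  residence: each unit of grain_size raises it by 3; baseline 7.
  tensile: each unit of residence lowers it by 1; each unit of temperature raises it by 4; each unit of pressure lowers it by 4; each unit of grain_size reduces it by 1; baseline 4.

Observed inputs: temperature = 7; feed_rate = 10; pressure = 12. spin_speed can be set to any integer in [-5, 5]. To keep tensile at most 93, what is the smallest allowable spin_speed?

Substituting into the grain_size equation gives grain_size = 3*spin_speed - 26.
This gives residence = 9*spin_speed - 71.
Substituting into the tensile equation gives tensile = -12*spin_speed + 81.
Require -12*spin_speed + 81 ≤ 93, so spin_speed ≥ -1.
The smallest integer in [-5, 5] satisfying this is -1.

spin_speed = -1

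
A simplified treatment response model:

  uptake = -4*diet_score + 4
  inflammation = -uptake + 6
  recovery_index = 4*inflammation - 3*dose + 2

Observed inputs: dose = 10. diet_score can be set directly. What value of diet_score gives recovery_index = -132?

diet_score = -7

Substituting into the inflammation equation gives inflammation = 4*diet_score + 2.
Substituting into the recovery_index equation gives recovery_index = 16*diet_score - 20.
Solve 16*diet_score - 20 = -132: diet_score = (-132 + 20) / 16 = -7.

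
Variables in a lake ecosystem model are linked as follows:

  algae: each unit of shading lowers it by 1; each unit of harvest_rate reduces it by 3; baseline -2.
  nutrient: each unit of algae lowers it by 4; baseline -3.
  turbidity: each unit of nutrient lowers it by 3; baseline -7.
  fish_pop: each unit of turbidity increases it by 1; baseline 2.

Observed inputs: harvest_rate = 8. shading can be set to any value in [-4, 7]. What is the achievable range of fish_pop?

Substituting into the algae equation gives algae = -shading - 26.
nutrient becomes 4*shading + 101.
Substituting into the turbidity equation gives turbidity = -12*shading - 310.
fish_pop becomes -12*shading - 308.
Linear in shading, so extremes are at the endpoints: shading = -4 gives fish_pop = -260; shading = 7 gives fish_pop = -392.

-392 to -260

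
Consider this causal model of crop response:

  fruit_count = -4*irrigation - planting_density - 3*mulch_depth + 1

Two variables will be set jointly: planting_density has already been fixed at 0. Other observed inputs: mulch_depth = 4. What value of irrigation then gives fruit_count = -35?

With planting_density held at 0:
Substituting into the fruit_count equation gives fruit_count = -4*irrigation - 11.
Solve -4*irrigation - 11 = -35: irrigation = (-35 + 11) / -4 = 6.

irrigation = 6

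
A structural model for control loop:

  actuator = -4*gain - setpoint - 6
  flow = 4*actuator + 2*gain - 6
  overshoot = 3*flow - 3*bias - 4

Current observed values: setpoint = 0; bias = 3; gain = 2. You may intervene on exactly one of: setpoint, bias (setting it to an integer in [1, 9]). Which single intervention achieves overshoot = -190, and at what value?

Intervening on setpoint: overshoot = -12*setpoint - 187. Reaching -190 requires setpoint = 1/4, not an integer.
Intervening on bias: with other inputs at their observed values, overshoot = -3*bias - 178. Solving for -190 gives bias = 4, within [1, 9].

set bias = 4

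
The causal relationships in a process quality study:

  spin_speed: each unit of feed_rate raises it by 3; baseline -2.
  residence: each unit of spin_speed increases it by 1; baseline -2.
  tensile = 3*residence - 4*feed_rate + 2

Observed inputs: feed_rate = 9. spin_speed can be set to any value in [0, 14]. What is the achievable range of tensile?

Intervening on spin_speed fixes its value directly, overriding its dependence on feed_rate.
Substituting into the tensile equation gives tensile = 3*spin_speed - 40.
Linear in spin_speed, so extremes are at the endpoints: spin_speed = 0 gives tensile = -40; spin_speed = 14 gives tensile = 2.

-40 to 2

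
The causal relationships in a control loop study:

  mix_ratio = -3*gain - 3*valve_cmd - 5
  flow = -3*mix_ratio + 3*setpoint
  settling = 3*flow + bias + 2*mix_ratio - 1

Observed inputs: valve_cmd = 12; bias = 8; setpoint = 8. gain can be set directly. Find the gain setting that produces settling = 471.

gain = 5

Substituting into the mix_ratio equation gives mix_ratio = -3*gain - 41.
Substituting into the flow equation gives flow = 9*gain + 147.
Substituting into the settling equation gives settling = 21*gain + 366.
Solve 21*gain + 366 = 471: gain = (471 - 366) / 21 = 5.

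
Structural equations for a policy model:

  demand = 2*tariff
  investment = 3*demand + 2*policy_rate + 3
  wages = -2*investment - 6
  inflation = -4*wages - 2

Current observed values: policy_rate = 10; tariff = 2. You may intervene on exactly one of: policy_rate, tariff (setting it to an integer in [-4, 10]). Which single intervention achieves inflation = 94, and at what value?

Intervening on policy_rate: with other inputs at their observed values, inflation = 16*policy_rate + 142. Solving for 94 gives policy_rate = -3, within [-4, 10].
Intervening on tariff: inflation = 48*tariff + 206. Reaching 94 requires tariff = -7/3, not an integer.

set policy_rate = -3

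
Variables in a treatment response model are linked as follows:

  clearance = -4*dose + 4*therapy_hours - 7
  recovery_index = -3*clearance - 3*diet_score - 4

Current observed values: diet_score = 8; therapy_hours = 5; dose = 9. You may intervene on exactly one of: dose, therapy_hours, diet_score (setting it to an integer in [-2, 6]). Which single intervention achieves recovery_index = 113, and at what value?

set therapy_hours = -1

Intervening on dose: recovery_index = 12*dose - 67. Reaching 113 requires dose = 15, outside [-2, 6].
Intervening on therapy_hours: with other inputs at their observed values, recovery_index = -12*therapy_hours + 101. Solving for 113 gives therapy_hours = -1, within [-2, 6].
Intervening on diet_score: recovery_index = -3*diet_score + 65. Reaching 113 requires diet_score = -16, outside [-2, 6].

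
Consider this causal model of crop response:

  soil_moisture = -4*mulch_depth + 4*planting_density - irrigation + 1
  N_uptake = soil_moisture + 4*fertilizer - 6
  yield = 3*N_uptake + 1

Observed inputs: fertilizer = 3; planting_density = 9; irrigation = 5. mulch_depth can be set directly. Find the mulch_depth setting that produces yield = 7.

Substituting into the soil_moisture equation gives soil_moisture = -4*mulch_depth + 32.
Substituting into the N_uptake equation gives N_uptake = -4*mulch_depth + 38.
yield becomes -12*mulch_depth + 115.
Solve -12*mulch_depth + 115 = 7: mulch_depth = (7 - 115) / -12 = 9.

mulch_depth = 9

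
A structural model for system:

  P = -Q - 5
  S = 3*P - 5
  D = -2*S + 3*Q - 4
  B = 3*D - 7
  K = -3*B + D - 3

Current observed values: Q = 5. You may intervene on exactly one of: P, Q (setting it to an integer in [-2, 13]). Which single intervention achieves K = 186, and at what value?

set P = 7

Intervening on P: with other inputs at their observed values, K = 48*P - 150. Solving for 186 gives P = 7, within [-2, 13].
Intervening on Q: K = -72*Q - 270. Reaching 186 requires Q = -19/3, not an integer.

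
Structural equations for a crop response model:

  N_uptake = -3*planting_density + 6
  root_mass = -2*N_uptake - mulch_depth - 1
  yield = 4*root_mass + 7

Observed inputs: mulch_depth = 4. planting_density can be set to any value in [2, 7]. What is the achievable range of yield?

-13 to 107

Substituting into the root_mass equation gives root_mass = 6*planting_density - 17.
So yield = 24*planting_density - 61.
Linear in planting_density, so extremes are at the endpoints: planting_density = 2 gives yield = -13; planting_density = 7 gives yield = 107.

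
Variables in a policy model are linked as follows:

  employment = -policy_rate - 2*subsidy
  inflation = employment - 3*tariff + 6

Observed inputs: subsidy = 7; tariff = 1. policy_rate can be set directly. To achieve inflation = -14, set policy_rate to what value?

policy_rate = 3

Substituting into the employment equation gives employment = -policy_rate - 14.
This gives inflation = -policy_rate - 11.
Solve -policy_rate - 11 = -14: policy_rate = (-14 + 11) / -1 = 3.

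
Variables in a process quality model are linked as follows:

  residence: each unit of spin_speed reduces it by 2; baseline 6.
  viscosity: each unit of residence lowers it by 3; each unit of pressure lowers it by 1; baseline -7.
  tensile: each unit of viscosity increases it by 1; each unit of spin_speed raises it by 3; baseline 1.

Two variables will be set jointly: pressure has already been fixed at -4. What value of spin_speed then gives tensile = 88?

With pressure held at -4:
Substituting into the viscosity equation gives viscosity = 6*spin_speed - 21.
Substituting into the tensile equation gives tensile = 9*spin_speed - 20.
Solve 9*spin_speed - 20 = 88: spin_speed = (88 + 20) / 9 = 12.

spin_speed = 12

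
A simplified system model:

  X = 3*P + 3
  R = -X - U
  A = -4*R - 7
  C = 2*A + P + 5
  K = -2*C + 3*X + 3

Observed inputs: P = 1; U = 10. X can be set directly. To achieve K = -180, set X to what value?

Intervening on X fixes its value directly, overriding its dependence on P.
Substituting into the R equation gives R = -X - 10.
So A = 4*X + 33.
Substituting into the C equation gives C = 8*X + 72.
This gives K = -13*X - 141.
Solve -13*X - 141 = -180: X = (-180 + 141) / -13 = 3.

X = 3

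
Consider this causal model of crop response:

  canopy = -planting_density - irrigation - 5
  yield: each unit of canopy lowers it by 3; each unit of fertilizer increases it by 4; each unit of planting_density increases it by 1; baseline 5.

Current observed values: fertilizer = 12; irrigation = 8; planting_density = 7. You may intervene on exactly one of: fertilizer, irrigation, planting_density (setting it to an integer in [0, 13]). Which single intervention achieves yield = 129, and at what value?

set irrigation = 11

Intervening on fertilizer: yield = 4*fertilizer + 72. Reaching 129 requires fertilizer = 57/4, not an integer.
Intervening on irrigation: with other inputs at their observed values, yield = 3*irrigation + 96. Solving for 129 gives irrigation = 11, within [0, 13].
Intervening on planting_density: yield = 4*planting_density + 92. Reaching 129 requires planting_density = 37/4, not an integer.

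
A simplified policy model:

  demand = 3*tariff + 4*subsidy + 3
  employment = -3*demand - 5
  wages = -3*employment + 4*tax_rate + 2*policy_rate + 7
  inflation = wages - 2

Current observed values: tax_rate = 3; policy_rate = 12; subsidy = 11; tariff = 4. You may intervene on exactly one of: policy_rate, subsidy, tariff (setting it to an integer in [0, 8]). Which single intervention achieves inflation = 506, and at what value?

Intervening on policy_rate: inflation = 2*policy_rate + 563. Reaching 506 requires policy_rate = -57/2, not an integer.
Intervening on subsidy: inflation = 36*subsidy + 191. Reaching 506 requires subsidy = 35/4, not an integer.
Intervening on tariff: with other inputs at their observed values, inflation = 27*tariff + 479. Solving for 506 gives tariff = 1, within [0, 8].

set tariff = 1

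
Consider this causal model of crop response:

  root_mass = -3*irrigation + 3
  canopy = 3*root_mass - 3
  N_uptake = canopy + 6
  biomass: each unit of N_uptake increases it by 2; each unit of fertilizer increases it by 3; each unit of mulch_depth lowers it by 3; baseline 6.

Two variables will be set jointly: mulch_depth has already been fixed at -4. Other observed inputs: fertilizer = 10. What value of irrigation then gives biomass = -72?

irrigation = 8

With mulch_depth held at -4:
Substituting into the canopy equation gives canopy = -9*irrigation + 6.
N_uptake becomes -9*irrigation + 12.
Substituting into the biomass equation gives biomass = -18*irrigation + 72.
Solve -18*irrigation + 72 = -72: irrigation = (-72 - 72) / -18 = 8.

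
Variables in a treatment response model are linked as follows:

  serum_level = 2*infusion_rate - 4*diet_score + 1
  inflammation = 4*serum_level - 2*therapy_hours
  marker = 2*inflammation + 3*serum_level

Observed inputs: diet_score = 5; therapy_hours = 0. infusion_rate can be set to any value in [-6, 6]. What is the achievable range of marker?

-341 to -77

Substituting into the serum_level equation gives serum_level = 2*infusion_rate - 19.
So inflammation = 8*infusion_rate - 76.
marker becomes 22*infusion_rate - 209.
Linear in infusion_rate, so extremes are at the endpoints: infusion_rate = -6 gives marker = -341; infusion_rate = 6 gives marker = -77.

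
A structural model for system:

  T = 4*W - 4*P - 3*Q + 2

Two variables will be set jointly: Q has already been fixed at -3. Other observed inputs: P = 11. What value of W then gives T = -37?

With Q held at -3:
Substituting into the T equation gives T = 4*W - 33.
Solve 4*W - 33 = -37: W = (-37 + 33) / 4 = -1.

W = -1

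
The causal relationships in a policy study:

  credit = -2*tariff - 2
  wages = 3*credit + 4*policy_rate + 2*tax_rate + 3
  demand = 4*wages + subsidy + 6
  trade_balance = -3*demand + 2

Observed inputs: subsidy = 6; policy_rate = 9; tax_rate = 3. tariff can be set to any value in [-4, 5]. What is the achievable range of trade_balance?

-790 to -142

Substituting into the wages equation gives wages = -6*tariff + 39.
Substituting into the demand equation gives demand = -24*tariff + 168.
This gives trade_balance = 72*tariff - 502.
Linear in tariff, so extremes are at the endpoints: tariff = -4 gives trade_balance = -790; tariff = 5 gives trade_balance = -142.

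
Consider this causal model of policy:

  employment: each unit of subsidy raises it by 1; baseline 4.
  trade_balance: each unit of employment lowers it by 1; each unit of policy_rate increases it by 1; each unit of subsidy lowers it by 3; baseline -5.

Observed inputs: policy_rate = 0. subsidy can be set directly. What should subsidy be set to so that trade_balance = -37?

subsidy = 7

Substituting into the trade_balance equation gives trade_balance = -4*subsidy - 9.
Solve -4*subsidy - 9 = -37: subsidy = (-37 + 9) / -4 = 7.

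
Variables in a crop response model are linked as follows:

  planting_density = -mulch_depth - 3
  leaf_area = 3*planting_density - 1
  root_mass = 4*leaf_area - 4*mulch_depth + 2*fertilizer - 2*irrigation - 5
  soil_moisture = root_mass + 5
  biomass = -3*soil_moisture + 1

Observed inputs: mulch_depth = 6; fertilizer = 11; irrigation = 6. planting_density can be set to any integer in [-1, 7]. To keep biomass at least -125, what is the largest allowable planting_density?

Intervening on planting_density fixes its value directly, overriding its dependence on mulch_depth.
Substituting into the root_mass equation gives root_mass = 12*planting_density - 23.
Substituting into the soil_moisture equation gives soil_moisture = 12*planting_density - 18.
Substituting into the biomass equation gives biomass = -36*planting_density + 55.
Require -36*planting_density + 55 ≥ -125, so planting_density ≤ 5.
The largest integer in [-1, 7] satisfying this is 5.

planting_density = 5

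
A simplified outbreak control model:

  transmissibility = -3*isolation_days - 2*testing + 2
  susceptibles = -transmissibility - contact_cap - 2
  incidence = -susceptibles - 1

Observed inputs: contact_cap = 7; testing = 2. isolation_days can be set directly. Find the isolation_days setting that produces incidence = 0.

isolation_days = 2

Substituting into the transmissibility equation gives transmissibility = -3*isolation_days - 2.
Substituting into the susceptibles equation gives susceptibles = 3*isolation_days - 7.
Substituting into the incidence equation gives incidence = -3*isolation_days + 6.
Solve -3*isolation_days + 6 = 0: isolation_days = (0 - 6) / -3 = 2.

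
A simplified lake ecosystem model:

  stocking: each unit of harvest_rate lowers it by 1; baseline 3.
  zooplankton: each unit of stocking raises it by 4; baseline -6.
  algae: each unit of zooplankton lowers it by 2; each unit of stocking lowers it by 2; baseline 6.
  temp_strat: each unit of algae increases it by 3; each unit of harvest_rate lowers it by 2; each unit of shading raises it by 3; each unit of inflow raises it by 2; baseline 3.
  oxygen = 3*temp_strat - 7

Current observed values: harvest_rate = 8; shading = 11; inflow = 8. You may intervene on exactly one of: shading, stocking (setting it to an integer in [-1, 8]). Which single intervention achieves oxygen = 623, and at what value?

Intervening on shading: with other inputs at their observed values, oxygen = 9*shading + 614. Solving for 623 gives shading = 1, within [-1, 8].
Intervening on stocking: oxygen = -90*stocking + 263. Reaching 623 requires stocking = -4, outside [-1, 8].

set shading = 1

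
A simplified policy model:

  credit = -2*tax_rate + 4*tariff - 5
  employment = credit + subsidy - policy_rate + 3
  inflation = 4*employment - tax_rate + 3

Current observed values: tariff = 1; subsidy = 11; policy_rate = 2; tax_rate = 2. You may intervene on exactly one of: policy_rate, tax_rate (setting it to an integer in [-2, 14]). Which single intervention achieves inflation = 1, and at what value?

Intervening on policy_rate: with other inputs at their observed values, inflation = -4*policy_rate + 37. Solving for 1 gives policy_rate = 9, within [-2, 14].
Intervening on tax_rate: inflation = -9*tax_rate + 47. Reaching 1 requires tax_rate = 46/9, not an integer.

set policy_rate = 9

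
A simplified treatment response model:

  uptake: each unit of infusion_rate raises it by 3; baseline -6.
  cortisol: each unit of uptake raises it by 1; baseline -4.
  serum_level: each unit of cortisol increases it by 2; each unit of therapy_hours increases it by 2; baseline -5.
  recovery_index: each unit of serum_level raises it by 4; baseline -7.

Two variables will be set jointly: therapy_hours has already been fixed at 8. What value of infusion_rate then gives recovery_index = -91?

infusion_rate = -2

With therapy_hours held at 8:
Substituting into the cortisol equation gives cortisol = 3*infusion_rate - 10.
This gives serum_level = 6*infusion_rate - 9.
This gives recovery_index = 24*infusion_rate - 43.
Solve 24*infusion_rate - 43 = -91: infusion_rate = (-91 + 43) / 24 = -2.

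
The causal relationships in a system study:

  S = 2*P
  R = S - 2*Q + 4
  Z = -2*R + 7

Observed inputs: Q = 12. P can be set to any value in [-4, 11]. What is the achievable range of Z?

3 to 63

Substituting into the R equation gives R = 2*P - 20.
Z becomes -4*P + 47.
Linear in P, so extremes are at the endpoints: P = -4 gives Z = 63; P = 11 gives Z = 3.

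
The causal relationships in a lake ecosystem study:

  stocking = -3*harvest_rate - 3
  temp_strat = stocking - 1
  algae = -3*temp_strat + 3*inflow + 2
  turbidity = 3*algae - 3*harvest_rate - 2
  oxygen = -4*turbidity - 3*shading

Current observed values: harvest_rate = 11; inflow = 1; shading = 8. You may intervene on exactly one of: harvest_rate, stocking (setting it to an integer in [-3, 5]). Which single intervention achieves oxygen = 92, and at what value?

set stocking = 2

Intervening on harvest_rate: oxygen = -96*harvest_rate - 220. Reaching 92 requires harvest_rate = -13/4, not an integer.
Intervening on stocking: with other inputs at their observed values, oxygen = 36*stocking + 20. Solving for 92 gives stocking = 2, within [-3, 5].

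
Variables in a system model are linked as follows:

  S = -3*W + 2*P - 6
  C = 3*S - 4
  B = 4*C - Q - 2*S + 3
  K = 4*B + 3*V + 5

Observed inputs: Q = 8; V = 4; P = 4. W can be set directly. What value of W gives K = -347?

W = 3

Substituting into the S equation gives S = -3*W + 2.
Substituting into the C equation gives C = -9*W + 2.
Substituting into the B equation gives B = -30*W - 1.
So K = -120*W + 13.
Solve -120*W + 13 = -347: W = (-347 - 13) / -120 = 3.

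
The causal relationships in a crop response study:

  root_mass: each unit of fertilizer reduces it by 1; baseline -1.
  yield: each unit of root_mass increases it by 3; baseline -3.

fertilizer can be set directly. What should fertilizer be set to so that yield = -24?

fertilizer = 6

Substituting into the yield equation gives yield = -3*fertilizer - 6.
Solve -3*fertilizer - 6 = -24: fertilizer = (-24 + 6) / -3 = 6.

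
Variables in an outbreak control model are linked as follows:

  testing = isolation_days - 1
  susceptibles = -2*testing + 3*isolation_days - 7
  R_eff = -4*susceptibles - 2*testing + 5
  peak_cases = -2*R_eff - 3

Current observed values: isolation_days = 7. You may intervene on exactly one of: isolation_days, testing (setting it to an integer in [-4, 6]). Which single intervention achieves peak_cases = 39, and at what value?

set testing = 5

Intervening on isolation_days: peak_cases = 12*isolation_days - 57. Reaching 39 requires isolation_days = 8, outside [-4, 6].
Intervening on testing: with other inputs at their observed values, peak_cases = -12*testing + 99. Solving for 39 gives testing = 5, within [-4, 6].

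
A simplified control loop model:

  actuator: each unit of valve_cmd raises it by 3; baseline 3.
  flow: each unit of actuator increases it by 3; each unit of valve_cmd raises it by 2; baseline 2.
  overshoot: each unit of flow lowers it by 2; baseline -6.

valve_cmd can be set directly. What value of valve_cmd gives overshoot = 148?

valve_cmd = -8

Substituting into the flow equation gives flow = 11*valve_cmd + 11.
overshoot becomes -22*valve_cmd - 28.
Solve -22*valve_cmd - 28 = 148: valve_cmd = (148 + 28) / -22 = -8.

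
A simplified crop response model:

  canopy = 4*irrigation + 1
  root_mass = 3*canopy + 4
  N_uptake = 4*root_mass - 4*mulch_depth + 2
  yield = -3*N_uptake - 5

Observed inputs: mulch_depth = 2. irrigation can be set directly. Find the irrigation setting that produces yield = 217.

irrigation = -2

Substituting into the root_mass equation gives root_mass = 12*irrigation + 7.
Substituting into the N_uptake equation gives N_uptake = 48*irrigation + 22.
Substituting into the yield equation gives yield = -144*irrigation - 71.
Solve -144*irrigation - 71 = 217: irrigation = (217 + 71) / -144 = -2.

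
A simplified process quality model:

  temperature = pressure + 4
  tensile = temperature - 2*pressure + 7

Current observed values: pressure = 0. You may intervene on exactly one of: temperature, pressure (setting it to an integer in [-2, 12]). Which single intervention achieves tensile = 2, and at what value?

Intervening on temperature: tensile = temperature + 7. Reaching 2 requires temperature = -5, outside [-2, 12].
Intervening on pressure: with other inputs at their observed values, tensile = -pressure + 11. Solving for 2 gives pressure = 9, within [-2, 12].

set pressure = 9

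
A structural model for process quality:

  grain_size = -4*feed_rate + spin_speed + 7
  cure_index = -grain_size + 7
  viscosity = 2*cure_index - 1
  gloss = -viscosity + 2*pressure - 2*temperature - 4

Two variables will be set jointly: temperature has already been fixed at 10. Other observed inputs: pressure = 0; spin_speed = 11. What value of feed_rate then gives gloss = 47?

feed_rate = -6

With temperature held at 10:
Substituting into the grain_size equation gives grain_size = -4*feed_rate + 18.
Substituting into the cure_index equation gives cure_index = 4*feed_rate - 11.
Substituting into the viscosity equation gives viscosity = 8*feed_rate - 23.
Substituting into the gloss equation gives gloss = -8*feed_rate - 1.
Solve -8*feed_rate - 1 = 47: feed_rate = (47 + 1) / -8 = -6.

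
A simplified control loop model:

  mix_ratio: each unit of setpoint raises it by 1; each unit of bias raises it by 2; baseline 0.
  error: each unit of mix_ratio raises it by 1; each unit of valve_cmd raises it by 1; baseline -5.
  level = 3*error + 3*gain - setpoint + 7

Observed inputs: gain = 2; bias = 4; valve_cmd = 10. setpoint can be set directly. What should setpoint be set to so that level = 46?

setpoint = -3

Substituting into the mix_ratio equation gives mix_ratio = setpoint + 8.
error becomes setpoint + 13.
Substituting into the level equation gives level = 2*setpoint + 52.
Solve 2*setpoint + 52 = 46: setpoint = (46 - 52) / 2 = -3.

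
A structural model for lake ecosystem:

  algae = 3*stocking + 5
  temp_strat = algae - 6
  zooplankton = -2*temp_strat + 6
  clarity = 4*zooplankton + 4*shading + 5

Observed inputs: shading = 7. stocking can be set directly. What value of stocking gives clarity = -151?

Substituting into the temp_strat equation gives temp_strat = 3*stocking - 1.
Substituting into the zooplankton equation gives zooplankton = -6*stocking + 8.
Substituting into the clarity equation gives clarity = -24*stocking + 65.
Solve -24*stocking + 65 = -151: stocking = (-151 - 65) / -24 = 9.

stocking = 9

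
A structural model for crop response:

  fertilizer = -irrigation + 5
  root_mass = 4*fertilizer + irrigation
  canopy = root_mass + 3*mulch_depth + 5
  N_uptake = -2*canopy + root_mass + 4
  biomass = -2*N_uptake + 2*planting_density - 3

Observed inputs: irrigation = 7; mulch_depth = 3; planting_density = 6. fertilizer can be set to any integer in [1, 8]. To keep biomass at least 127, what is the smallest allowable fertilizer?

Intervening on fertilizer fixes its value directly, overriding its dependence on irrigation.
Substituting into the root_mass equation gives root_mass = 4*fertilizer + 7.
Substituting into the canopy equation gives canopy = 4*fertilizer + 21.
So N_uptake = -4*fertilizer - 31.
This gives biomass = 8*fertilizer + 71.
Require 8*fertilizer + 71 ≥ 127, so fertilizer ≥ 7.
The smallest integer in [1, 8] satisfying this is 7.

fertilizer = 7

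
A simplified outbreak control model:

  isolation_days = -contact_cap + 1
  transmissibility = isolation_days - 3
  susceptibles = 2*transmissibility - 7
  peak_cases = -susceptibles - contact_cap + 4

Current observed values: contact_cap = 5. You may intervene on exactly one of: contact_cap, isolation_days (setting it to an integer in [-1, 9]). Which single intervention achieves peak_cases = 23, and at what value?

set contact_cap = 8

Intervening on contact_cap: with other inputs at their observed values, peak_cases = contact_cap + 15. Solving for 23 gives contact_cap = 8, within [-1, 9].
Intervening on isolation_days: peak_cases = -2*isolation_days + 12. Reaching 23 requires isolation_days = -11/2, not an integer.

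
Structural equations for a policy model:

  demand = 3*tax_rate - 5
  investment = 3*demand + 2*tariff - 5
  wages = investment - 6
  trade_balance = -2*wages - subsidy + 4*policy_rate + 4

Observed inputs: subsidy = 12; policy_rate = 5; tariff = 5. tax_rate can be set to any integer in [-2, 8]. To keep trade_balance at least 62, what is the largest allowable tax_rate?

Substituting into the investment equation gives investment = 9*tax_rate - 10.
Substituting into the wages equation gives wages = 9*tax_rate - 16.
This gives trade_balance = -18*tax_rate + 44.
Require -18*tax_rate + 44 ≥ 62, so tax_rate ≤ -1.
The largest integer in [-2, 8] satisfying this is -1.

tax_rate = -1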